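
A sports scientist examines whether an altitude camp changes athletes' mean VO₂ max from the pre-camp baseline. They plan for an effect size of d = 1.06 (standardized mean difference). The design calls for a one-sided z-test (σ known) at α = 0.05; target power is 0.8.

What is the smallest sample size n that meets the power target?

Set Φ(δ − 1.645) = 0.8; then δ − 1.645 = Φ⁻¹(0.8) = 0.842, giving δ = 2.486.
δ = d·√n ⇒ n = (δ/d)² = (2.486 / 1.06)² = 5.50.
Round up to the next whole unit.

n = 6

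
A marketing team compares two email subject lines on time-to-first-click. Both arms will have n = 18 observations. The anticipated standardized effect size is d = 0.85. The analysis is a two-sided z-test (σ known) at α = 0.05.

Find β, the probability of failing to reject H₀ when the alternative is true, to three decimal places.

Noncentrality parameter: δ = d·√(n/2) = 0.85 × √(18/2) = 2.5500
Critical value for a two-sided test at α = 0.05: z_{α/2} = 1.960.
Power = Φ(δ − 1.960) + Φ(−δ − 1.960) = Φ(0.590) + Φ(-4.510) = 0.7224 + 0.0000 = 0.7224.
Type II error: β = 1 − power = 1 − 0.7224 = 0.2776.

β ≈ 0.278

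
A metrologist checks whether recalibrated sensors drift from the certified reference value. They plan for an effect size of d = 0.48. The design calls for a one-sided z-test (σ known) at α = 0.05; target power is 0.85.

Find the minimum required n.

Set Φ(δ − 1.645) = 0.85; then δ − 1.645 = Φ⁻¹(0.85) = 1.036, giving δ = 2.681.
δ = d·√n ⇒ n = (δ/d)² = (2.681 / 0.48)² = 31.20.
Rounding up, n = 32.

n = 32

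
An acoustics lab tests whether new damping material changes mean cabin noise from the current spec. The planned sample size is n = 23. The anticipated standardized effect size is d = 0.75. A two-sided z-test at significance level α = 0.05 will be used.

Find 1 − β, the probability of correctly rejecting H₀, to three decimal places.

Noncentrality parameter: δ = d·√n = 0.75 × √23 = 3.5969
Critical value for a two-sided test at α = 0.05: z_{α/2} = 1.960.
Power = Φ(δ − 1.960) + Φ(−δ − 1.960) = Φ(1.637) + Φ(-5.557) = 0.9492 + 0.0000 = 0.9492.

Power ≈ 0.949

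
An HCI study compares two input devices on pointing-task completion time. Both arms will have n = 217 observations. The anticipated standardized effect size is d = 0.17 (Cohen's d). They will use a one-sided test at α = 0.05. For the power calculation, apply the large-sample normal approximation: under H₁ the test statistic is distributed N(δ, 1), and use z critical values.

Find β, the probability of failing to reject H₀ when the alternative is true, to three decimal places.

β ≈ 0.450

Noncentrality parameter: δ = d·√(n/2) = 0.17 × √(217/2) = 1.7708
One-sided α = 0.05 → critical value z_{0.05} = 1.645.
Power = P(Z > 1.645 − δ) = Φ(0.126) = 0.5501.
Type II error: β = 1 − power = 1 − 0.5501 = 0.4499.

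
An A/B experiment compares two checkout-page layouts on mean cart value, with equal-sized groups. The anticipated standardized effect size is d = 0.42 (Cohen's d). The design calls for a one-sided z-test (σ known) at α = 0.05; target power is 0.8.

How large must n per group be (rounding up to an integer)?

Set Φ(δ − 1.645) = 0.8; then δ − 1.645 = Φ⁻¹(0.8) = 0.842, giving δ = 2.486.
δ = d·√(n/2) ⇒ n = 2(δ/d)² = 2 × (2.486 / 0.42)² = 70.10.
Rounding up, n = 71 per group.

n = 71 per group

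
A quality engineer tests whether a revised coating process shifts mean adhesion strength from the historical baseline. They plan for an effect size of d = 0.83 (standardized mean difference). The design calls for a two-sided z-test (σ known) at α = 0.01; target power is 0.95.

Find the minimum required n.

Set Φ(δ − 2.576) = 0.95; then δ − 2.576 = Φ⁻¹(0.95) = 1.645, giving δ = 4.221.
(For δ > 0 the lower-tail rejection region contributes negligibly to power, so the one-term inversion is standard.)
δ = d·√n ⇒ n = (δ/d)² = (4.221 / 0.83)² = 25.86.
Round up to the next whole unit.

n = 26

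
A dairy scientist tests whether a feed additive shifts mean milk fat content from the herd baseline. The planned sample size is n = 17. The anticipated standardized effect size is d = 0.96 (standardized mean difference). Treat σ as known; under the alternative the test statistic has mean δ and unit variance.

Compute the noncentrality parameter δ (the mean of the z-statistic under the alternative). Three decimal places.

δ ≈ 3.958

The noncentrality parameter scales effect size by the design's sample-size factor: δ = d·√n = 0.96 × √17 = 3.9582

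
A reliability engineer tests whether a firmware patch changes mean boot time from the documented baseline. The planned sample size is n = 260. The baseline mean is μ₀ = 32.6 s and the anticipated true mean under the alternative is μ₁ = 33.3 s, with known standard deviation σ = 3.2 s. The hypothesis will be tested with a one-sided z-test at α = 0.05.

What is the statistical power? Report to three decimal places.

Standardized effect: d = |μ₁ − μ₀| / σ = |33.3 − 32.6| / 3.2 = 0.2187
Noncentrality parameter: δ = d·√n = 0.2187 × √260 = 3.5272
One-sided α = 0.05 → critical value z_{0.05} = 1.645.
Power = Φ(δ − 1.645) = Φ(1.882) = 0.9701.

Power ≈ 0.970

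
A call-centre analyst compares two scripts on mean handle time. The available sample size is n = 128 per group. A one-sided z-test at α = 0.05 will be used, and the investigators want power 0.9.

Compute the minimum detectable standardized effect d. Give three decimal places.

d ≈ 0.366

Required noncentrality: δ = z_{0.05} + z_{0.10} = 1.645 + 1.282 = 2.926.
δ = d·√(n/2) ⇒ d = δ/√(n/2) = 2.926/√(128/2) = 0.3658.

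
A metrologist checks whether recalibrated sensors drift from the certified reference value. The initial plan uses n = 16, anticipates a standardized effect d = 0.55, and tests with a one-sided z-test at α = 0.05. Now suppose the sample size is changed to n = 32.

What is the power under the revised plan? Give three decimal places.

With n = 32: δ = d·√n = 0.55 × √32 = 3.1113. Critical value z_{0.05} = 1.645.
Revised power = Φ(δ − 1.645) = Φ(1.466) = 0.9287.

Power ≈ 0.929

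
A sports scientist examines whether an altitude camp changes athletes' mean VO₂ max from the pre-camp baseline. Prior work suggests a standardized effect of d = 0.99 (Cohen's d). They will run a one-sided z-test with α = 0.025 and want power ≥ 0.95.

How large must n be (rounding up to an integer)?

Set Φ(δ − 1.960) = 0.95; then δ − 1.960 = Φ⁻¹(0.95) = 1.645, giving δ = 3.605.
δ = d·√n ⇒ n = (δ/d)² = (3.605 / 0.99)² = 13.26.
Rounding up, n = 14.

n = 14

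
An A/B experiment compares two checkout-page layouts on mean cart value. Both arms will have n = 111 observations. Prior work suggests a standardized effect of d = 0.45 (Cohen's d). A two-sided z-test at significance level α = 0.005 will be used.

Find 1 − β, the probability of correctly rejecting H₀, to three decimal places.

Noncentrality parameter: δ = d·√(n/2) = 0.45 × √(111/2) = 3.3524
Critical value for a two-sided test at α = 0.005: z_{α/2} = 2.807.
Power = Φ(δ − 2.807) + Φ(−δ − 2.807) = Φ(0.545) + Φ(-6.159) = 0.7073 + 0.0000 = 0.7073.

Power ≈ 0.707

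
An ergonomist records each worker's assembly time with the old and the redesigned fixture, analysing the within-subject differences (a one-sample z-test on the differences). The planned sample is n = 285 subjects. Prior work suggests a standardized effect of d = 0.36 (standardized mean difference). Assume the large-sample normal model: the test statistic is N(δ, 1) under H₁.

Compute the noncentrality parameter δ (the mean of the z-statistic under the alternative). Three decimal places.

δ = d·√n = 0.36 × √285 = 6.0775

δ ≈ 6.077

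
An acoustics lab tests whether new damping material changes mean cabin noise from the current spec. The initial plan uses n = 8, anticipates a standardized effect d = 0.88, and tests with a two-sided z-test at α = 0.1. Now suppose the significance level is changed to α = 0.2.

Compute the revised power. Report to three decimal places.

δ = d·√n = 0.88 × √8 = 2.4890 (unchanged). New critical value: z_{0.1} = 1.282.
Revised power = Φ(δ − 1.282) + Φ(−δ − 1.282) = Φ(1.207) + Φ(-3.771) = 0.8864 + 0.0001 = 0.8865.

Power ≈ 0.886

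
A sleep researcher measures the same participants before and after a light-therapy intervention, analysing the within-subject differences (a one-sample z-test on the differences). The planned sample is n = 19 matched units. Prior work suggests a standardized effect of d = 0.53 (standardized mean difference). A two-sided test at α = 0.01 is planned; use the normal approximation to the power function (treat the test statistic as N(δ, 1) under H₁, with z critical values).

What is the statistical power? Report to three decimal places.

Noncentrality parameter: δ = d·√n = 0.53 × √19 = 2.3102
Critical value for a two-sided test at α = 0.01: z_{α/2} = 2.576.
Power = Φ(δ − 2.576) + Φ(−δ − 2.576) = Φ(-0.266) + Φ(-4.886) = 0.3953 + 0.0000 = 0.3953.

Power ≈ 0.395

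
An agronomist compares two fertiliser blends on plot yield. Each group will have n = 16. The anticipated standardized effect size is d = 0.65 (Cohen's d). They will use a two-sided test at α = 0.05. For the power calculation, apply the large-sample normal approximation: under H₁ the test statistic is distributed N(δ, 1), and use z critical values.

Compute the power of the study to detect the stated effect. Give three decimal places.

Power ≈ 0.452

Noncentrality parameter: δ = d·√(n/2) = 0.65 × √(16/2) = 1.8385
Two-sided α = 0.05 → critical value z_{0.025} = 1.960.
Power = Φ(δ − 1.960) + Φ(−δ − 1.960) = Φ(-0.121) + Φ(-3.798) = 0.4517 + 0.0001 = 0.4517.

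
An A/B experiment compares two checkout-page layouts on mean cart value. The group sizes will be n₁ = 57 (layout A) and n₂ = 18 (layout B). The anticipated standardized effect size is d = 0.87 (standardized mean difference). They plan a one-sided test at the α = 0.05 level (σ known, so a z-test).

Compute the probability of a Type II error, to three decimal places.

Noncentrality parameter: δ = d / √(1/n₁ + 1/n₂) = 0.87 / √(1/57 + 1/18) = 3.2178
Critical value for a one-sided test at α = 0.05: z_α = 1.645.
Power = P(Z > 1.645 − δ) = Φ(1.573) = 0.9421.
Type II error: β = 1 − power = 1 − 0.9421 = 0.0579.

β ≈ 0.058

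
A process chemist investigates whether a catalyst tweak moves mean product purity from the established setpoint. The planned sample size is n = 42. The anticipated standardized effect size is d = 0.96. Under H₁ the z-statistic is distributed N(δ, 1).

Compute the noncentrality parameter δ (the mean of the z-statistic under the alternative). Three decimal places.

δ = d·√n = 0.96 × √42 = 6.2215

δ ≈ 6.222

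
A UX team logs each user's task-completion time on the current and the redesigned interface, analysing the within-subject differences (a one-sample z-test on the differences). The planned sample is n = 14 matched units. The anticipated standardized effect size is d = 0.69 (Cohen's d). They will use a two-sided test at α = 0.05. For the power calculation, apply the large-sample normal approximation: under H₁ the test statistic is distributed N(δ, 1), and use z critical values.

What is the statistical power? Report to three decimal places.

Noncentrality parameter: δ = d·√n = 0.69 × √14 = 2.5817
Two-sided α = 0.05 → critical value z_{0.025} = 1.960.
Power = Φ(δ − 1.960) + Φ(−δ − 1.960) = Φ(0.622) + Φ(-4.542) = 0.7330 + 0.0000 = 0.7330.

Power ≈ 0.733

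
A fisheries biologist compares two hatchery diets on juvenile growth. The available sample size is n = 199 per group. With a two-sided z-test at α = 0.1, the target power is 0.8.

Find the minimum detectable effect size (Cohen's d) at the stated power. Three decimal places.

Need Φ(δ − 1.645) = 0.8, so δ = 1.645 + 0.842 = 2.486.
(Lower-tail contribution to power is negligible for δ > 0.)
δ = d·√(n/2) ⇒ d = δ/√(n/2) = 2.486/√(199/2) = 0.2493.

d ≈ 0.249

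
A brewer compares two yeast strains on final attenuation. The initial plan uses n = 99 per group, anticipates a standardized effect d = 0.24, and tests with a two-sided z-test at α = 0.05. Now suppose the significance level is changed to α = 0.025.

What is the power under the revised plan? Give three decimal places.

Power ≈ 0.290

δ = d·√(n/2) = 0.24 × √(99/2) = 1.6885 (unchanged). New critical value: z_{0.0125} = 2.241.
Revised power = Φ(δ − 2.241) + Φ(−δ − 2.241) = Φ(-0.553) + Φ(-3.930) = 0.2902 + 0.0000 = 0.2902.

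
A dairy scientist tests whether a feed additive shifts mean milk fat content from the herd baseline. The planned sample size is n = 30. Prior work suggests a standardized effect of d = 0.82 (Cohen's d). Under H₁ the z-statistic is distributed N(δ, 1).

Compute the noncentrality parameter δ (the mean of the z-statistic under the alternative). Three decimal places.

δ = d·√n = 0.82 × √30 = 4.4913

δ ≈ 4.491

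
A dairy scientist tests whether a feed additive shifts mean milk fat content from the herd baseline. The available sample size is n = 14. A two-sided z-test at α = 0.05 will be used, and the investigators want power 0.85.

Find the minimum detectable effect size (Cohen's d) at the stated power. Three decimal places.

Required noncentrality: δ = z_{0.025} + z_{0.15} = 1.960 + 1.036 = 2.996.
(The second rejection-region term Φ(−δ − z_{α/2}) is negligible and dropped.)
δ = d·√n ⇒ d = δ/√n = 2.996/√14 = 0.8008.

d ≈ 0.801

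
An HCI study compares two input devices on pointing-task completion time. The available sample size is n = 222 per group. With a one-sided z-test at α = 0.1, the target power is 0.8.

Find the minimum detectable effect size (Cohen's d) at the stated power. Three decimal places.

Required noncentrality: δ = z_{0.1} + z_{0.20} = 1.282 + 0.842 = 2.123.
δ = d·√(n/2) ⇒ d = δ/√(n/2) = 2.123/√(222/2) = 0.2015.

d ≈ 0.202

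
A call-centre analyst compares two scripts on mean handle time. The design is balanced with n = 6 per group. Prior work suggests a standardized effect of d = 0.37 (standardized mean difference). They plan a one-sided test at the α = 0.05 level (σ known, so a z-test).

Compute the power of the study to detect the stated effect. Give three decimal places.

Power ≈ 0.158

Noncentrality parameter: δ = d·√(n/2) = 0.37 × √(6/2) = 0.6409
One-sided α = 0.05 → critical value z_{0.05} = 1.645.
Power = Φ(δ − 1.645) = Φ(-1.004) = 0.1577.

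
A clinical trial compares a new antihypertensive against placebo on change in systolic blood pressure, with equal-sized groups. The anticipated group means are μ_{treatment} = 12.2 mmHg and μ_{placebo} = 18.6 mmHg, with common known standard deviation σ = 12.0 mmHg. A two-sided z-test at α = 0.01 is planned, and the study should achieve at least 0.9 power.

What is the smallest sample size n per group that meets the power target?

n = 105 per group

Standardized effect: d = |μ_{treatment} − μ_{placebo}| / σ = |12.2 − 18.6| / 12.0 = 0.5333
For power 0.9 need Φ(δ − z_{0.005}) = 0.9, so δ = z_{0.005} + z_{0.10} = 2.576 + 1.282 = 3.857.
(Ignoring the negligible lower-tail rejection probability gives the usual closed-form inversion.)
δ = d·√(n/2) ⇒ n = 2(δ/d)² = 2 × (3.857 / 0.5333)² = 104.62.
Round up to the next whole unit.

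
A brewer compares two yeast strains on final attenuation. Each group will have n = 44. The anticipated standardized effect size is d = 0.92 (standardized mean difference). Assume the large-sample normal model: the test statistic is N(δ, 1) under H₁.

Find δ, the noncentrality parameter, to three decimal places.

δ ≈ 4.315

The noncentrality parameter scales effect size by the design's sample-size factor: δ = d·√(n/2) = 0.92 × √(44/2) = 4.3152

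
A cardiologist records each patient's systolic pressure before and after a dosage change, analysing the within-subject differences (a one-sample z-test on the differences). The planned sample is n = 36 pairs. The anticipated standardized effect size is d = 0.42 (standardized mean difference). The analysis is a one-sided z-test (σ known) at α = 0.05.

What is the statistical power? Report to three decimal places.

Power ≈ 0.809

Noncentrality parameter: δ = d·√n = 0.42 × √36 = 2.5200
Critical value for a one-sided test at α = 0.05: z_α = 1.645.
Power = Φ(δ − 1.645) = Φ(0.875) = 0.8093.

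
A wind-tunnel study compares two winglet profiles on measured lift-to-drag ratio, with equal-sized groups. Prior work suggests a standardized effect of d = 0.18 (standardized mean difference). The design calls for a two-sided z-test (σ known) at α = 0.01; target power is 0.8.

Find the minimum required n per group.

n = 721 per group

Set Φ(δ − 2.576) = 0.8; then δ − 2.576 = Φ⁻¹(0.8) = 0.842, giving δ = 3.417.
(For δ > 0 the lower-tail rejection region contributes negligibly to power, so the one-term inversion is standard.)
δ = d·√(n/2) ⇒ n = 2(δ/d)² = 2 × (3.417 / 0.18)² = 720.92.
Rounding up, n = 721 per group.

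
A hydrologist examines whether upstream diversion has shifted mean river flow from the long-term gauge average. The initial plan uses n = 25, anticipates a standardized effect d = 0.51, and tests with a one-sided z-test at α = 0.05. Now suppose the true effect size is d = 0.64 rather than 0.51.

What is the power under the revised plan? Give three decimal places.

With d = 0.64: δ = d·√n = 0.64 × √25 = 3.2000. Critical value z_{0.05} = 1.645.
Revised power = P(Z > 1.645 − δ) = Φ(1.555) = 0.9400.

Power ≈ 0.940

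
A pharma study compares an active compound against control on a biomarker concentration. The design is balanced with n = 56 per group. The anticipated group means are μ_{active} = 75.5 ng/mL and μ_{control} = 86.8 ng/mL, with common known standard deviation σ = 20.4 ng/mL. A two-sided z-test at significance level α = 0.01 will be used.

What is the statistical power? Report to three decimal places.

Power ≈ 0.639

Standardized effect: d = |μ_{active} − μ_{control}| / σ = |75.5 − 86.8| / 20.4 = 0.5539
Noncentrality parameter: δ = d·√(n/2) = 0.5539 × √(56/2) = 2.9311
Critical value for a two-sided test at α = 0.01: z_{α/2} = 2.576.
Power = Φ(δ − 2.576) + Φ(−δ − 2.576) = Φ(0.355) + Φ(-5.507) = 0.6388 + 0.0000 = 0.6388.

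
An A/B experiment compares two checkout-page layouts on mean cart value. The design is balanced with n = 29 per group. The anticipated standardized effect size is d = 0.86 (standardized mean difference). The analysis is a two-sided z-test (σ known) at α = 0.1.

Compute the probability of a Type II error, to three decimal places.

β ≈ 0.052

Noncentrality parameter: δ = d·√(n/2) = 0.86 × √(29/2) = 3.2748
Critical value for a two-sided test at α = 0.1: z_{α/2} = 1.645.
Power = Φ(δ − 1.645) + Φ(−δ − 1.645) = Φ(1.630) + Φ(-4.920) = 0.9484 + 0.0000 = 0.9484.
Type II error: β = 1 − power = 1 − 0.9484 = 0.0516.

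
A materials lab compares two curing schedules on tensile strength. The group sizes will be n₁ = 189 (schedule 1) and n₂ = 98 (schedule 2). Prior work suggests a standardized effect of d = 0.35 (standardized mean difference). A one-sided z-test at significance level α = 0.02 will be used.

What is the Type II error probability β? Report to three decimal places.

β ≈ 0.224

Noncentrality parameter: δ = d / √(1/n₁ + 1/n₂) = 0.35 / √(1/189 + 1/98) = 2.8117
One-sided α = 0.02 → critical value z_{0.02} = 2.054.
Power = P(Z > 2.054 − δ) = Φ(0.758) = 0.7758.
Type II error: β = 1 − power = 1 − 0.7758 = 0.2242.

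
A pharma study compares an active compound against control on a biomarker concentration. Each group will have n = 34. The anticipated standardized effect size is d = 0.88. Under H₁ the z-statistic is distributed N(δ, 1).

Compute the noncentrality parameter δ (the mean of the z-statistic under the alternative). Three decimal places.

The noncentrality parameter scales effect size by the design's sample-size factor: δ = d·√(n/2) = 0.88 × √(34/2) = 3.6283

δ ≈ 3.628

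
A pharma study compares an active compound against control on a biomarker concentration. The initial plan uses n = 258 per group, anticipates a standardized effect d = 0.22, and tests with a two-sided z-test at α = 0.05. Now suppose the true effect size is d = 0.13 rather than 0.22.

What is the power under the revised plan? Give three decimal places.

With d = 0.13: δ = d·√(n/2) = 0.13 × √(258/2) = 1.4765. Critical value z_{0.025} = 1.960.
Revised power = Φ(δ − 1.960) + Φ(−δ − 1.960) = Φ(-0.483) + Φ(-3.436) = 0.3144 + 0.0003 = 0.3147.

Power ≈ 0.315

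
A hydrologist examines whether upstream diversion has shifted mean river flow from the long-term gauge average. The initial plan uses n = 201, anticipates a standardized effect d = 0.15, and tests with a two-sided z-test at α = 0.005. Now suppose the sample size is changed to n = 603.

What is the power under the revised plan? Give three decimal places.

With n = 603: δ = d·√n = 0.15 × √603 = 3.6834. Critical value z_{0.0025} = 2.807.
Revised power = Φ(δ − 2.807) + Φ(−δ − 2.807) = Φ(0.876) + Φ(-6.490) = 0.8096 + 0.0000 = 0.8096.

Power ≈ 0.810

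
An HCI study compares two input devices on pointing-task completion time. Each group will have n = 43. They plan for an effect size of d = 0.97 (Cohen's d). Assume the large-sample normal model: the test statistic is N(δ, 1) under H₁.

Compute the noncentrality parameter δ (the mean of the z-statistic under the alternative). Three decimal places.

The noncentrality parameter scales effect size by the design's sample-size factor: δ = d·√(n/2) = 0.97 × √(43/2) = 4.4977

δ ≈ 4.498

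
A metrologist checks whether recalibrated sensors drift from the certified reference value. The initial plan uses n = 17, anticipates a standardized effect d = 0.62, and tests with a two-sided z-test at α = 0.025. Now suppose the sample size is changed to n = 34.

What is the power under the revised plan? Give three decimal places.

Power ≈ 0.915

With n = 34: δ = d·√n = 0.62 × √34 = 3.6152. Critical value z_{0.0125} = 2.241.
Revised power = Φ(δ − 2.241) + Φ(−δ − 2.241) = Φ(1.374) + Φ(-5.857) = 0.9152 + 0.0000 = 0.9152.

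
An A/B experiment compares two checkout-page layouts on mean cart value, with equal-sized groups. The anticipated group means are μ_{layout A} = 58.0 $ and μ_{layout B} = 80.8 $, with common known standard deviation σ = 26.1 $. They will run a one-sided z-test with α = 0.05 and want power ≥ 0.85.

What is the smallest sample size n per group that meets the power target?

n = 19 per group

Standardized effect: d = |μ_{layout A} − μ_{layout B}| / σ = |58.0 − 80.8| / 26.1 = 0.8736
For power 0.85 need Φ(δ − z_{0.05}) = 0.85, so δ = z_{0.05} + z_{0.15} = 1.645 + 1.036 = 2.681.
δ = d·√(n/2) ⇒ n = 2(δ/d)² = 2 × (2.681 / 0.8736)² = 18.84.
Rounding up, n = 19 per group.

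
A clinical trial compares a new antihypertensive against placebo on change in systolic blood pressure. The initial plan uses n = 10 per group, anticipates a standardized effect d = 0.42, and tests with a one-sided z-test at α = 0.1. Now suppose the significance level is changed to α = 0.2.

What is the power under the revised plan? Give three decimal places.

Power ≈ 0.539

δ = d·√(n/2) = 0.42 × √(10/2) = 0.9391 (unchanged). New critical value: z_{0.2} = 0.842.
Revised power = Φ(δ − 0.842) = Φ(0.098) = 0.5388.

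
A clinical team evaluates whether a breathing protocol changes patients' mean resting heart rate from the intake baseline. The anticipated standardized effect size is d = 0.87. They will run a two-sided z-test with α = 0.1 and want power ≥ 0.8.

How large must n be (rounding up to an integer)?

n = 9

For power 0.8 need Φ(δ − z_{0.05}) = 0.8, so δ = z_{0.05} + z_{0.20} = 1.645 + 0.842 = 2.486.
(Ignoring the negligible lower-tail rejection probability gives the usual closed-form inversion.)
δ = d·√n ⇒ n = (δ/d)² = (2.486 / 0.87)² = 8.17.
Rounding up, n = 9.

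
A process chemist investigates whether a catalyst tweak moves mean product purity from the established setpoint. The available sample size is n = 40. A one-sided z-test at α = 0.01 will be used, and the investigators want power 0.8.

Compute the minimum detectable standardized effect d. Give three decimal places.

Need Φ(δ − 2.326) = 0.8, so δ = 2.326 + 0.842 = 3.168.
δ = d·√n ⇒ d = δ/√n = 3.168/√40 = 0.5009.

d ≈ 0.501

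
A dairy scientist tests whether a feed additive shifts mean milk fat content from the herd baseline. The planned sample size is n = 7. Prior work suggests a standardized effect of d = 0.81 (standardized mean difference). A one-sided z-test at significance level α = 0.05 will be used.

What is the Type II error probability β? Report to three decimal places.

β ≈ 0.309

Noncentrality parameter: δ = d·√n = 0.81 × √7 = 2.1431
Critical value for a one-sided test at α = 0.05: z_α = 1.645.
Power = Φ(δ − 1.645) = Φ(0.498) = 0.6908.
Type II error: β = 1 − power = 1 − 0.6908 = 0.3092.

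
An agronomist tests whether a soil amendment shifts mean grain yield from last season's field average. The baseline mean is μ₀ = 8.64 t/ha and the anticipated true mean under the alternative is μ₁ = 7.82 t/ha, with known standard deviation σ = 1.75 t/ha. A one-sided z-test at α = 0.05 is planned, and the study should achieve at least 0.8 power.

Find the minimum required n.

n = 29

Standardized effect: d = |μ₁ − μ₀| / σ = |7.82 − 8.64| / 1.75 = 0.4686
Set Φ(δ − 1.645) = 0.8; then δ − 1.645 = Φ⁻¹(0.8) = 0.842, giving δ = 2.486.
δ = d·√n ⇒ n = (δ/d)² = (2.486 / 0.4686)² = 28.16.
Rounding up, n = 29.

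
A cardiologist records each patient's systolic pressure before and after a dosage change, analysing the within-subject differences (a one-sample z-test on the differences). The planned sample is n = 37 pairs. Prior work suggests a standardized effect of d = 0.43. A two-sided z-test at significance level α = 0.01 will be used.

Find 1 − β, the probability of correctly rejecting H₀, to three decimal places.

Power ≈ 0.516

Noncentrality parameter: δ = d·√n = 0.43 × √37 = 2.6156
Two-sided α = 0.01 → critical value z_{0.005} = 2.576.
Power = Φ(δ − 2.576) + Φ(−δ − 2.576) = Φ(0.040) + Φ(-5.191) = 0.5159 + 0.0000 = 0.5159.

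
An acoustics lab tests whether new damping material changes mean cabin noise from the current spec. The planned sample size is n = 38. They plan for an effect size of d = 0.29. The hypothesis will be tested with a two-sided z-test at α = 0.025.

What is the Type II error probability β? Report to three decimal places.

β ≈ 0.675

Noncentrality parameter: δ = d·√n = 0.29 × √38 = 1.7877
Critical value for a two-sided test at α = 0.025: z_{α/2} = 2.241.
Power = Φ(δ − 2.241) + Φ(−δ − 2.241) = Φ(-0.454) + Φ(-4.029) = 0.3250 + 0.0000 = 0.3250.
Type II error: β = 1 − power = 1 − 0.3250 = 0.6750.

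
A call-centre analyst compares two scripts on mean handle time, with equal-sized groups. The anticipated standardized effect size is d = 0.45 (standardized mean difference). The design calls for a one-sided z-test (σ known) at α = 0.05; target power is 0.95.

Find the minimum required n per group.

n = 107 per group

For power 0.95 need Φ(δ − z_{0.05}) = 0.95, so δ = z_{0.05} + z_{0.05} = 1.645 + 1.645 = 3.290.
δ = d·√(n/2) ⇒ n = 2(δ/d)² = 2 × (3.290 / 0.45)² = 106.89.
Round up to the next whole unit.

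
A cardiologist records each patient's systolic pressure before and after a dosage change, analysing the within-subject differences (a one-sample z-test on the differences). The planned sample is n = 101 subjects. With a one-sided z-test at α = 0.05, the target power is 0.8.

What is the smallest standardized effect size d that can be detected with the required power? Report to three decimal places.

Required noncentrality: δ = z_{0.05} + z_{0.20} = 1.645 + 0.842 = 2.486.
δ = d·√n ⇒ d = δ/√n = 2.486/√101 = 0.2474.

d ≈ 0.247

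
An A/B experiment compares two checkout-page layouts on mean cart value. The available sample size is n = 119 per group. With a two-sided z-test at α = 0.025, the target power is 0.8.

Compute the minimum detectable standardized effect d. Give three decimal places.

d ≈ 0.400

Need Φ(δ − 2.241) = 0.8, so δ = 2.241 + 0.842 = 3.083.
(Lower-tail contribution to power is negligible for δ > 0.)
δ = d·√(n/2) ⇒ d = δ/√(n/2) = 3.083/√(119/2) = 0.3997.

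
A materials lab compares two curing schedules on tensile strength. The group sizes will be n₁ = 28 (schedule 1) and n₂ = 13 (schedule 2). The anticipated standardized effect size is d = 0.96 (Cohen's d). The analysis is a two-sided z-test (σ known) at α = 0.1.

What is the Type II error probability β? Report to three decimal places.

β ≈ 0.112

Noncentrality parameter: δ = d / √(1/n₁ + 1/n₂) = 0.96 / √(1/28 + 1/13) = 2.8604
Two-sided α = 0.1 → critical value z_{0.05} = 1.645.
Power = Φ(δ − 1.645) + Φ(−δ − 1.645) = Φ(1.216) + Φ(-4.505) = 0.8879 + 0.0000 = 0.8879.
Type II error: β = 1 − power = 1 − 0.8879 = 0.1121.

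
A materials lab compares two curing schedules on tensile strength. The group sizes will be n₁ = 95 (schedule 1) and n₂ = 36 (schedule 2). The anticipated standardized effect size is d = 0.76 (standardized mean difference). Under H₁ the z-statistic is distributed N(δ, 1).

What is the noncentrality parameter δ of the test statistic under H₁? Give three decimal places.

δ ≈ 3.883

The noncentrality parameter scales effect size by the design's sample-size factor: δ = d / √(1/n₁ + 1/n₂) = 0.76 / √(1/95 + 1/36) = 3.8832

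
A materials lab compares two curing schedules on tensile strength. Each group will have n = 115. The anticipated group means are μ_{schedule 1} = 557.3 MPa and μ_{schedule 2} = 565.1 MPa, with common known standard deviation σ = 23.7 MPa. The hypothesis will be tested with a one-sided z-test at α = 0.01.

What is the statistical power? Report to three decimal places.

Standardized effect: d = |μ_{schedule 1} − μ_{schedule 2}| / σ = |557.3 − 565.1| / 23.7 = 0.3291
Noncentrality parameter: δ = d·√(n/2) = 0.3291 × √(115/2) = 2.4956
Critical value for a one-sided test at α = 0.01: z_α = 2.326.
Power = P(Z > 2.326 − δ) = Φ(0.169) = 0.5672.

Power ≈ 0.567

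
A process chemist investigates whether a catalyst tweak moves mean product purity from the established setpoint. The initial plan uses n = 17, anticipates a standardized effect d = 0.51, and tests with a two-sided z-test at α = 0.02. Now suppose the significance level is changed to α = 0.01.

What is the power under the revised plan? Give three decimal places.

δ = d·√n = 0.51 × √17 = 2.1028 (unchanged). New critical value: z_{0.005} = 2.576.
Revised power = Φ(δ − 2.576) + Φ(−δ − 2.576) = Φ(-0.473) + Φ(-4.679) = 0.3181 + 0.0000 = 0.3181.

Power ≈ 0.318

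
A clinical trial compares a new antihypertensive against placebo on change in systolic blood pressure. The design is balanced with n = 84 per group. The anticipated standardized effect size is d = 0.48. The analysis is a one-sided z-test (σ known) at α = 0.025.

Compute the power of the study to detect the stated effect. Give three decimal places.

Power ≈ 0.875

Noncentrality parameter: δ = d·√(n/2) = 0.48 × √(84/2) = 3.1108
One-sided α = 0.025 → critical value z_{0.025} = 1.960.
Power = Φ(δ − 1.960) = Φ(1.151) = 0.8751.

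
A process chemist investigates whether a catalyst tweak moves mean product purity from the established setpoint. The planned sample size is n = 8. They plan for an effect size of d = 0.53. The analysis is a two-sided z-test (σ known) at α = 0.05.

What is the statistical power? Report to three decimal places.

Power ≈ 0.323

Noncentrality parameter: δ = d·√n = 0.53 × √8 = 1.4991
Two-sided α = 0.05 → critical value z_{0.025} = 1.960.
Power = Φ(δ − 1.960) + Φ(−δ − 1.960) = Φ(-0.461) + Φ(-3.459) = 0.3224 + 0.0003 = 0.3227.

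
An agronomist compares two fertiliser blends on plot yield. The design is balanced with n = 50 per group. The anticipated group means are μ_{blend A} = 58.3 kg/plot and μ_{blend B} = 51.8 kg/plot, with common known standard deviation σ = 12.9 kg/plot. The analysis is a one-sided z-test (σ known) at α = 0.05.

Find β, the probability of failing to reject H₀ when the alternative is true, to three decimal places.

Standardized effect: d = |μ_{blend A} − μ_{blend B}| / σ = |58.3 − 51.8| / 12.9 = 0.5039
Noncentrality parameter: λ = d·√(n/2) = 0.5039 × √(50/2) = 2.5194
Critical value for a one-sided test at α = 0.05: z_α = 1.645.
Power = Φ(λ − 1.645) = Φ(0.875) = 0.8091.
Type II error: β = 1 − power = 1 − 0.8091 = 0.1909.

β ≈ 0.191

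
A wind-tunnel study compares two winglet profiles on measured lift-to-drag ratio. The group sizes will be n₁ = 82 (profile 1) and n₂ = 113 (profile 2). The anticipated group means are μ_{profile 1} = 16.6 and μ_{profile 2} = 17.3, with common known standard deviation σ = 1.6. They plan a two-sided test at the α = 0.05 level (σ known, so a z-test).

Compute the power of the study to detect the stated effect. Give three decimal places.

Standardized effect: d = |μ_{profile 1} − μ_{profile 2}| / σ = |16.6 − 17.3| / 1.6 = 0.4375
Noncentrality parameter: δ = d / √(1/n₁ + 1/n₂) = 0.4375 / √(1/82 + 1/113) = 3.0158
Critical value for a two-sided test at α = 0.05: z_{α/2} = 1.960.
Power = Φ(δ − 1.960) + Φ(−δ − 1.960) = Φ(1.056) + Φ(-4.976) = 0.8545 + 0.0000 = 0.8545.

Power ≈ 0.854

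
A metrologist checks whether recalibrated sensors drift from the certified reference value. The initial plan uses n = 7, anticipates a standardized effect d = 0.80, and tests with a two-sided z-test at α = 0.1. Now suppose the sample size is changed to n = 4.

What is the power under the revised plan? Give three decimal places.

Power ≈ 0.483

With n = 4: δ = d·√n = 0.80 × √4 = 1.6000. Critical value z_{0.05} = 1.645.
Revised power = Φ(δ − 1.645) + Φ(−δ − 1.645) = Φ(-0.045) + Φ(-3.245) = 0.4821 + 0.0006 = 0.4827.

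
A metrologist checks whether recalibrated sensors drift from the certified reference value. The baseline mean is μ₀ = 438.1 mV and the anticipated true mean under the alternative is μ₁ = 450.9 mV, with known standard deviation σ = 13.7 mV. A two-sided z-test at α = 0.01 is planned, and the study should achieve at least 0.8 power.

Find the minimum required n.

Standardized effect: d = |μ₁ − μ₀| / σ = |450.9 − 438.1| / 13.7 = 0.9343
Set Φ(δ − 2.576) = 0.8; then δ − 2.576 = Φ⁻¹(0.8) = 0.842, giving δ = 3.417.
(The Φ(−δ − z_{α/2}) term is vanishingly small for δ > 0 and is dropped in the standard sample-size formula.)
δ = d·√n ⇒ n = (δ/d)² = (3.417 / 0.9343)² = 13.38.
Round up to the next whole unit.

n = 14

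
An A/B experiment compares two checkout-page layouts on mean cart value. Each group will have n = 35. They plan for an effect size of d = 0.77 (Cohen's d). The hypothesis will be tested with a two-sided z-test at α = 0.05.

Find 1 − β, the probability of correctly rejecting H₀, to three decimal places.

Noncentrality parameter: δ = d·√(n/2) = 0.77 × √(35/2) = 3.2211
Two-sided α = 0.05 → critical value z_{0.025} = 1.960.
Power = Φ(δ − 1.960) + Φ(−δ − 1.960) = Φ(1.261) + Φ(-5.181) = 0.8964 + 0.0000 = 0.8964.

Power ≈ 0.896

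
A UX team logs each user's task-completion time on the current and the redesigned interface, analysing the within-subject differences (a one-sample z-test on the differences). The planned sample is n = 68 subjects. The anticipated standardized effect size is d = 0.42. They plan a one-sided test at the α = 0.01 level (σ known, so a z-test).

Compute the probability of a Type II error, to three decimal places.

β ≈ 0.128

Noncentrality parameter: δ = d·√n = 0.42 × √68 = 3.4634
One-sided α = 0.01 → critical value z_{0.01} = 2.326.
Power = P(Z > 2.326 − δ) = Φ(1.137) = 0.8722.
Type II error: β = 1 − power = 1 − 0.8722 = 0.1278.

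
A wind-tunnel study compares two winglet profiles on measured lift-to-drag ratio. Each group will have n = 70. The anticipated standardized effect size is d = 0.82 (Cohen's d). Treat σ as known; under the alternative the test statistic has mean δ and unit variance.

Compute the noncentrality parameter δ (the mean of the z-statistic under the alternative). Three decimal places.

The noncentrality parameter scales effect size by the design's sample-size factor: δ = d·√(n/2) = 0.82 × √(70/2) = 4.8512

δ ≈ 4.851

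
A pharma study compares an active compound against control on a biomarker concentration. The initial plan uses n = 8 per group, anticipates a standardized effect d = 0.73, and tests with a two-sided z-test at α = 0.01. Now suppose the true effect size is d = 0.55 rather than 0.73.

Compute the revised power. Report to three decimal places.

With d = 0.55: δ = d·√(n/2) = 0.55 × √(8/2) = 1.1000. Critical value z_{0.005} = 2.576.
Revised power = Φ(δ − 2.576) + Φ(−δ − 2.576) = Φ(-1.476) + Φ(-3.676) = 0.0700 + 0.0001 = 0.0701.

Power ≈ 0.070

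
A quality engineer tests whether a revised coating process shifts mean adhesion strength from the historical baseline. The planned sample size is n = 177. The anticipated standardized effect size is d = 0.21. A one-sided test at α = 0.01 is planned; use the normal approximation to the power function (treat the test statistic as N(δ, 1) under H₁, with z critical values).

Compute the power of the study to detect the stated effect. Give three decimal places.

Noncentrality parameter: δ = d·√n = 0.21 × √177 = 2.7939
Critical value for a one-sided test at α = 0.01: z_α = 2.326.
Power = Φ(δ − 2.326) = Φ(0.468) = 0.6799.

Power ≈ 0.680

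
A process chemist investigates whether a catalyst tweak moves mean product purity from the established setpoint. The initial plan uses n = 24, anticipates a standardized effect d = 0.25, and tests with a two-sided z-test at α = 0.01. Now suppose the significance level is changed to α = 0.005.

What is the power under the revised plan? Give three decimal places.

Power ≈ 0.057

δ = d·√n = 0.25 × √24 = 1.2247 (unchanged). New critical value: z_{0.0025} = 2.807.
Revised power = Φ(δ − 2.807) + Φ(−δ − 2.807) = Φ(-1.582) + Φ(-4.032) = 0.0568 + 0.0000 = 0.0568.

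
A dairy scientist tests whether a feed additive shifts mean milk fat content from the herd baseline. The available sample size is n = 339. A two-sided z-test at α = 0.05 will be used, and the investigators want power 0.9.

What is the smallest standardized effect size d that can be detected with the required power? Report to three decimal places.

Required noncentrality: δ = z_{0.025} + z_{0.10} = 1.960 + 1.282 = 3.242.
(Lower-tail contribution to power is negligible for δ > 0.)
δ = d·√n ⇒ d = δ/√n = 3.242/√339 = 0.1761.

d ≈ 0.176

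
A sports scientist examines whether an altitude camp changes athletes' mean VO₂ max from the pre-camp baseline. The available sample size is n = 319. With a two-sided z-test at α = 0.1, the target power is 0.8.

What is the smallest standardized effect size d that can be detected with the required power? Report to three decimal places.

d ≈ 0.139

Required noncentrality: δ = z_{0.05} + z_{0.20} = 1.645 + 0.842 = 2.486.
(Lower-tail contribution to power is negligible for δ > 0.)
δ = d·√n ⇒ d = δ/√n = 2.486/√319 = 0.1392.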